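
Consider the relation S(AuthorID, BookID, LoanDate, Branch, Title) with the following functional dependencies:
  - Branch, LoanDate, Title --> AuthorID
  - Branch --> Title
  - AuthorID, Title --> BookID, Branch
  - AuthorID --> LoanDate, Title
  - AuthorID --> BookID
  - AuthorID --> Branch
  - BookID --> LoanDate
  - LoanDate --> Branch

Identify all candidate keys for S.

{AuthorID}, {BookID}, {LoanDate}

Closure of {AuthorID} is {AuthorID, BookID, Branch, LoanDate, Title}, the whole schema; {AuthorID} is a candidate key.
Closure of {BookID} is {AuthorID, BookID, Branch, LoanDate, Title}, the whole schema; {BookID} is a candidate key.
Closure of {LoanDate} is {AuthorID, BookID, Branch, LoanDate, Title}, the whole schema; {LoanDate} is a candidate key.
These are minimal and exhaustive — every other superkey contains one of them.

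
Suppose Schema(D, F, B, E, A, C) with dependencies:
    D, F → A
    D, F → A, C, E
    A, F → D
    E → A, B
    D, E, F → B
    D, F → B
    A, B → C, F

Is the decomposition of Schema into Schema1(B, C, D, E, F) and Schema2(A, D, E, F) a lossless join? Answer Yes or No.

Yes

The shared attributes are {D, E, F} and {D, E, F}⁺ = {A, B, C, D, E, F}.
Schema1 is contained in that closure, so Schema1 ∩ Schema2 → Schema1 holds and the join is lossless.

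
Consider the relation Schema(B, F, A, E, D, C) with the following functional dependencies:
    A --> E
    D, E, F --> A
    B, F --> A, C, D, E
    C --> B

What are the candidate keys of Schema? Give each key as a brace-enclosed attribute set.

{F} never appears on the right of any FD, so every key must include it.
{B, F}⁺ = {A, B, C, D, E, F} — all of the relation — so {B, F} is a candidate key.
{C, F}⁺ = {A, B, C, D, E, F} — all of the relation — so {C, F} is a candidate key.
Any other superkey properly contains one of these, so there are no further candidate keys.

{B, F}, {C, F}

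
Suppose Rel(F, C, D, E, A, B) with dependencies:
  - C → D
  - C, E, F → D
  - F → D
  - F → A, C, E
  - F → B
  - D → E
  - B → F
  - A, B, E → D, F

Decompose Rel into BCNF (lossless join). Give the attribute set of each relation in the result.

{A, B, C, F}; {C, D}; {D, E}

Candidate keys of the original relation: {B}, {F}.
In {A, B, C, D, E, F}, {C} is not a superkey ({C}⁺ restricted to this set is {C, D, E}), so split on C → D, E into {C, D, E} and {A, B, C, F}.
In {C, D, E}, {D} is not a superkey ({D}⁺ restricted to this set is {D, E}), so split on D → E into {D, E} and {C, D}.
{D, E} has no BCNF violation.
{C, D} has no BCNF violation.
{A, B, C, F} has no BCNF violation.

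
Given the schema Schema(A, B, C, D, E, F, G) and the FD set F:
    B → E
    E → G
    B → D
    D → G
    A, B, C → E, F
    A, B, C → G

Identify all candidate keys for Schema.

No FD produces {A, B, C}, so they must be in every candidate key.
{A, B, C} is a candidate key since {A, B, C}⁺ = {A, B, C, D, E, F, G} covers every attribute.
No other minimal set has full closure, so this is the only candidate key.

{A, B, C}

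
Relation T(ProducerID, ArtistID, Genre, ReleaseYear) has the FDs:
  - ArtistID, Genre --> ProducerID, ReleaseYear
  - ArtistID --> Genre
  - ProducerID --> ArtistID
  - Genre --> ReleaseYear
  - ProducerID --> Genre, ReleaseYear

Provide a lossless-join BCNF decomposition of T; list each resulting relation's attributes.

{ArtistID, Genre, ProducerID}; {Genre, ReleaseYear}

Candidate keys of the original relation: {ArtistID}, {ProducerID}.
In {ArtistID, Genre, ProducerID, ReleaseYear}, {Genre} is not a superkey ({Genre}⁺ restricted to this set is {Genre, ReleaseYear}), so split on Genre --> ReleaseYear into {Genre, ReleaseYear} and {ArtistID, Genre, ProducerID}.
{Genre, ReleaseYear} has no BCNF violation.
{ArtistID, Genre, ProducerID} has no BCNF violation.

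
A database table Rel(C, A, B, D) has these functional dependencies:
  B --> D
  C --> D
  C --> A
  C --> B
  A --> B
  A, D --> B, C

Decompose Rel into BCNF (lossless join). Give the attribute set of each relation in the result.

Candidate keys of the original relation: {A}, {C}.
Within {A, B, C, D}: {B}⁺ ∩ {A, B, C, D} = {B, D}, not the whole set, so B --> D violates BCNF; decompose into {B, D} and {A, B, C}.
{B, D} is in BCNF.
{A, B, C} is in BCNF.

{A, B, C}; {B, D}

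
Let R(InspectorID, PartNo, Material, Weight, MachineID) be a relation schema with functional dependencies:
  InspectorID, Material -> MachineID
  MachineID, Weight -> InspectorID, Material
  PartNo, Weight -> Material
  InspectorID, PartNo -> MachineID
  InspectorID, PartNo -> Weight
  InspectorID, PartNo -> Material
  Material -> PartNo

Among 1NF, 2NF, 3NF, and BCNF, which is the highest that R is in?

3NF

Candidate keys: {InspectorID, Material}, {InspectorID, PartNo}, {MachineID, Weight}. Prime attributes: {InspectorID, MachineID, Material, PartNo, Weight}.
PartNo, Weight -> Material: {PartNo, Weight}⁺ = {Material, PartNo, Weight}, which is not all of the attributes, so the left side is not a superkey — BCNF is violated.
Its right-hand attributes {Material} are all prime, as are those of every other non-superkey FD — the relation is in 3NF.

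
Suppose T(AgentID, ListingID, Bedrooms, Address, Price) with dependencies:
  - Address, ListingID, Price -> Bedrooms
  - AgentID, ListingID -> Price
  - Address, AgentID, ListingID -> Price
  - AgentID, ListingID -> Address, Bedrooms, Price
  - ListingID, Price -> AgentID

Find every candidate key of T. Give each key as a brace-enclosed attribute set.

{ListingID} never appears on the right of any FD, so every key must include it.
{AgentID, ListingID}⁺ = {Address, AgentID, Bedrooms, ListingID, Price}, which is every attribute, so {AgentID, ListingID} is a candidate key.
{ListingID, Price}⁺ = {Address, AgentID, Bedrooms, ListingID, Price}, which is every attribute, so {ListingID, Price} is a candidate key.
These are minimal and exhaustive — every other superkey contains one of them.

{AgentID, ListingID}, {ListingID, Price}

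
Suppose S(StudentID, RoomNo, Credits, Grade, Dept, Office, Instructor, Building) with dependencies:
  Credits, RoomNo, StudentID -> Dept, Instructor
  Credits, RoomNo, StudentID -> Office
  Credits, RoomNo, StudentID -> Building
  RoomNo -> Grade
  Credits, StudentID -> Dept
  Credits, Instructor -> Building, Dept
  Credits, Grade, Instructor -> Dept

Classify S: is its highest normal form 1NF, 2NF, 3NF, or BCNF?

Candidate key: {Credits, RoomNo, StudentID}. Prime attributes: {Credits, RoomNo, StudentID}.
RoomNo -> Grade breaks BCNF: {RoomNo}⁺ = {Grade, RoomNo}, so {RoomNo} is not a superkey.
RoomNo -> Grade has non-prime {Grade} on the right and a non-superkey on the left, so 3NF fails.
{RoomNo} is a proper subset of the key {Credits, RoomNo, StudentID}, and {RoomNo}⁺ contains the non-prime attribute {Grade} — a partial dependency, so 2NF is violated.

1NF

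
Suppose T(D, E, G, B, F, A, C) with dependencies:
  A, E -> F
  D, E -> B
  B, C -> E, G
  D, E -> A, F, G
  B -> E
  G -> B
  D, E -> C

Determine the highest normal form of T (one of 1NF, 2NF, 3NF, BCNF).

Candidate keys: {B, D}, {D, E}, {D, G}. Prime attributes: {B, D, E, G}.
A, E -> F: {A, E}⁺ = {A, E, F}, which is not all of the attributes, so the left side is not a superkey — BCNF is violated.
Because {F} is non-prime and the left side of A, E -> F is not a superkey, the relation is not in 3NF.
No proper subset of a key has a non-prime attribute in its closure, so there is no partial dependency; 2NF holds.

2NF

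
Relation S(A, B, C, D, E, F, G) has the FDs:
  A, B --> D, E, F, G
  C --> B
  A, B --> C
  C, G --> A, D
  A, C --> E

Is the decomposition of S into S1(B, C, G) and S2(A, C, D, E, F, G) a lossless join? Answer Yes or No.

Yes

S1 ∩ S2 = {C, G}; its closure under F is {A, B, C, D, E, F, G}.
S1 is contained in that closure, so S1 ∩ S2 --> S1 holds and the join is lossless.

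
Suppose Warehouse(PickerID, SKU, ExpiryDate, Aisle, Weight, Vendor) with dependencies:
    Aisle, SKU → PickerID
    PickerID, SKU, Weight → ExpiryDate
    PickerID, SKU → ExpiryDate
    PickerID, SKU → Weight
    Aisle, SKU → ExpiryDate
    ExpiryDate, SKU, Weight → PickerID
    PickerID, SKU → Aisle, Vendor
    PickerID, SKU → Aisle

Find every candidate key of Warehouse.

{Aisle, SKU}, {ExpiryDate, SKU, Weight}, {PickerID, SKU}

No FD produces {SKU}, so it must be in every candidate key.
{Aisle, SKU}⁺ = {Aisle, ExpiryDate, PickerID, SKU, Vendor, Weight}, which is every attribute, so {Aisle, SKU} is a candidate key.
{PickerID, SKU}⁺ = {Aisle, ExpiryDate, PickerID, SKU, Vendor, Weight}, which is every attribute, so {PickerID, SKU} is a candidate key.
{ExpiryDate, SKU, Weight}⁺ = {Aisle, ExpiryDate, PickerID, SKU, Vendor, Weight}, which is every attribute, so {ExpiryDate, SKU, Weight} is a candidate key.
No proper subset of any of these is a key, and no other minimal superkey exists.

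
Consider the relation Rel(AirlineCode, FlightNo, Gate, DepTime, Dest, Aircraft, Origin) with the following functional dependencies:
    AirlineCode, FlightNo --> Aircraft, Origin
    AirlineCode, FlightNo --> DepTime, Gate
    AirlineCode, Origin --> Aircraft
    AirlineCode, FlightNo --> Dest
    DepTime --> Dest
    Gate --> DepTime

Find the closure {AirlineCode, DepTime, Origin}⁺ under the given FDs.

Start with {AirlineCode, DepTime, Origin}.
AirlineCode, Origin --> Aircraft applies; add {Aircraft} → now {Aircraft, AirlineCode, DepTime, Origin}.
DepTime --> Dest applies; add {Dest} → now {Aircraft, AirlineCode, DepTime, Dest, Origin}.
No further FD applies.

{Aircraft, AirlineCode, DepTime, Dest, Origin}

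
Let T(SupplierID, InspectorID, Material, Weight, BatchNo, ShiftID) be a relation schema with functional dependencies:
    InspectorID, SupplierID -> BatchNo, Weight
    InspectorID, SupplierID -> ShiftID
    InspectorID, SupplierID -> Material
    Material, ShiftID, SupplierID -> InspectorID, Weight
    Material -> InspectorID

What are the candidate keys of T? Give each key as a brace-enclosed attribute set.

No FD produces {SupplierID}, so it must be in every candidate key.
{InspectorID, SupplierID}⁺ = {BatchNo, InspectorID, Material, ShiftID, SupplierID, Weight}, which is every attribute, so {InspectorID, SupplierID} is a candidate key.
{Material, SupplierID}⁺ = {BatchNo, InspectorID, Material, ShiftID, SupplierID, Weight}, which is every attribute, so {Material, SupplierID} is a candidate key.
Any other superkey properly contains one of these, so there are no further candidate keys.

{InspectorID, SupplierID}, {Material, SupplierID}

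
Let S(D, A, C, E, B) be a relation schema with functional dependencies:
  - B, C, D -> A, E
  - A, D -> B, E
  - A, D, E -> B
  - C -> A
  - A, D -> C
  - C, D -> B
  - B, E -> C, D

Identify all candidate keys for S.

{A, D}⁺ = {A, B, C, D, E} — all of the relation — so {A, D} is a candidate key.
{B, E}⁺ = {A, B, C, D, E} — all of the relation — so {B, E} is a candidate key.
{C, D}⁺ = {A, B, C, D, E} — all of the relation — so {C, D} is a candidate key.
No proper subset of any of these is a key, and no other minimal superkey exists.

{A, D}, {B, E}, {C, D}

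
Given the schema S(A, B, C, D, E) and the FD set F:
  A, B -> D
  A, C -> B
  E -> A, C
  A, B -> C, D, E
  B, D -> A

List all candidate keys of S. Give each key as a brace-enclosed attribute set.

{E} is a candidate key since {E}⁺ = {A, B, C, D, E} covers every attribute.
{A, B} is a candidate key since {A, B}⁺ = {A, B, C, D, E} covers every attribute.
{A, C} is a candidate key since {A, C}⁺ = {A, B, C, D, E} covers every attribute.
{B, D} is a candidate key since {B, D}⁺ = {A, B, C, D, E} covers every attribute.
Any other superkey properly contains one of these, so there are no further candidate keys.

{A, B}, {A, C}, {B, D}, {E}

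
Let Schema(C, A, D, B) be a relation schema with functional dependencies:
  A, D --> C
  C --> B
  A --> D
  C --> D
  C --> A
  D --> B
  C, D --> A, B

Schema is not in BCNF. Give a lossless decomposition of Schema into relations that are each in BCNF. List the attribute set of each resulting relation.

{A, C, D}; {B, D}

Candidate keys of the original relation: {A}, {C}.
Within {A, B, C, D}: {D}⁺ ∩ {A, B, C, D} = {B, D}, not the whole set, so D --> B violates BCNF; decompose into {B, D} and {A, C, D}.
{B, D}: every determinant is a superkey — BCNF.
{A, C, D}: every determinant is a superkey — BCNF.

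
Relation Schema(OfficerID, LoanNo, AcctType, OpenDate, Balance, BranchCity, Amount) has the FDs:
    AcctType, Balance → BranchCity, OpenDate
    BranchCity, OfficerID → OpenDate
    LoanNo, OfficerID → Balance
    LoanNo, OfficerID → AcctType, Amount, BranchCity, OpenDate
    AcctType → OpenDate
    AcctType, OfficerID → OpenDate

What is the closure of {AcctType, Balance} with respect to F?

Start with {AcctType, Balance}.
AcctType, Balance → BranchCity, OpenDate applies; add {BranchCity, OpenDate} → now {AcctType, Balance, BranchCity, OpenDate}.
No further FD applies.

{AcctType, Balance, BranchCity, OpenDate}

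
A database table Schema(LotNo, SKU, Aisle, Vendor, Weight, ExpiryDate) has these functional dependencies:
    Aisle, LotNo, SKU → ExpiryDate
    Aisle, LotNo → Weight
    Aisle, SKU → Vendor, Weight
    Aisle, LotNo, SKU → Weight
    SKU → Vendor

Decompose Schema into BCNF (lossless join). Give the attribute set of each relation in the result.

{Aisle, ExpiryDate, LotNo, SKU}; {Aisle, LotNo, Weight}; {SKU, Vendor}

Candidate key of the original relation: {Aisle, LotNo, SKU}.
{Aisle, ExpiryDate, LotNo, SKU, Vendor, Weight}: {Aisle, LotNo} determines {Aisle, LotNo, Weight} here but is not a superkey — split on Aisle, LotNo → Weight, giving {Aisle, LotNo, Weight} and {Aisle, ExpiryDate, LotNo, SKU, Vendor}.
{Aisle, LotNo, Weight}: every determinant is a superkey — BCNF.
{Aisle, ExpiryDate, LotNo, SKU, Vendor}: {Aisle, SKU} determines {Aisle, SKU, Vendor} here but is not a superkey — split on Aisle, SKU → Vendor, giving {Aisle, SKU, Vendor} and {Aisle, ExpiryDate, LotNo, SKU}.
{Aisle, SKU, Vendor}: {SKU} determines {SKU, Vendor} here but is not a superkey — split on SKU → Vendor, giving {SKU, Vendor} and {Aisle, SKU}.
{SKU, Vendor}: every determinant is a superkey — BCNF.
{Aisle, SKU}: every determinant is a superkey — BCNF.
{Aisle, ExpiryDate, LotNo, SKU}: every determinant is a superkey — BCNF.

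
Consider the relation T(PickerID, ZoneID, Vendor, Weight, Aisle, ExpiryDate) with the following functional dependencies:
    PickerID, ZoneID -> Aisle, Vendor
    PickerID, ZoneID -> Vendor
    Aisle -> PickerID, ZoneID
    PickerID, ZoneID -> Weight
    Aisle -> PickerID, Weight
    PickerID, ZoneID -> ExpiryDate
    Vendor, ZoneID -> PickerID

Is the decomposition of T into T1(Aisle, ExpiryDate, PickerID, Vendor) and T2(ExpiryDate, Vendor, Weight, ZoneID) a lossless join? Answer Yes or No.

T1 ∩ T2 = {ExpiryDate, Vendor}; its closure under F is {ExpiryDate, Vendor}.
The closure covers neither T1 nor T2 entirely; the join is not lossless.

No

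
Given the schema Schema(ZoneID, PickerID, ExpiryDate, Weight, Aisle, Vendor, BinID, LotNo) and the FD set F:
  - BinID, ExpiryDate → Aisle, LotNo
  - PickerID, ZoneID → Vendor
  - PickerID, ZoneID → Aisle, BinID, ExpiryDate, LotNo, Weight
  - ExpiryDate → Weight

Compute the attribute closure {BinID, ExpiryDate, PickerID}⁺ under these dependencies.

Start with {BinID, ExpiryDate, PickerID}.
BinID, ExpiryDate → Aisle, LotNo applies; add {Aisle, LotNo} → now {Aisle, BinID, ExpiryDate, LotNo, PickerID}.
ExpiryDate → Weight applies; add {Weight} → now {Aisle, BinID, ExpiryDate, LotNo, PickerID, Weight}.
No further FD applies.

{Aisle, BinID, ExpiryDate, LotNo, PickerID, Weight}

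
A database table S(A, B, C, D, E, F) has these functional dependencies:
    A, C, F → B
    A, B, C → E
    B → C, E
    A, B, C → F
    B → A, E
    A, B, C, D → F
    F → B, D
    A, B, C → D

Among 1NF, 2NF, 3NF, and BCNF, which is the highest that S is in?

BCNF

Candidate keys: {B}, {F}. Prime attributes: {B, F}.
Every FD has a superkey on the left, so the relation is in BCNF.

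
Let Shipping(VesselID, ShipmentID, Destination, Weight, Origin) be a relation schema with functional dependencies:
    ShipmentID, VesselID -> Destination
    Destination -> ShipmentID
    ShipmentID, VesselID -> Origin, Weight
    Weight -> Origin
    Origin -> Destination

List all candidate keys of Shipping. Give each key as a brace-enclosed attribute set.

Attributes never on any right-hand side: {VesselID} — every candidate key must contain it.
Closure of {Destination, VesselID} is {Destination, Origin, ShipmentID, VesselID, Weight}, the whole schema; {Destination, VesselID} is a candidate key.
Closure of {Origin, VesselID} is {Destination, Origin, ShipmentID, VesselID, Weight}, the whole schema; {Origin, VesselID} is a candidate key.
Closure of {ShipmentID, VesselID} is {Destination, Origin, ShipmentID, VesselID, Weight}, the whole schema; {ShipmentID, VesselID} is a candidate key.
Closure of {VesselID, Weight} is {Destination, Origin, ShipmentID, VesselID, Weight}, the whole schema; {VesselID, Weight} is a candidate key.
Any other superkey properly contains one of these, so there are no further candidate keys.

{Destination, VesselID}, {Origin, VesselID}, {ShipmentID, VesselID}, {VesselID, Weight}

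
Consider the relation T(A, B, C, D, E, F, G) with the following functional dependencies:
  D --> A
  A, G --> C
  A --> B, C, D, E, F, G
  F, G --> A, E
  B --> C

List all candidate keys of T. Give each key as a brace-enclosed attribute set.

{A}, {D}, {F, G}

{A}⁺ = {A, B, C, D, E, F, G}, which is every attribute, so {A} is a candidate key.
{D}⁺ = {A, B, C, D, E, F, G}, which is every attribute, so {D} is a candidate key.
{F, G}⁺ = {A, B, C, D, E, F, G}, which is every attribute, so {F, G} is a candidate key.
Any other superkey properly contains one of these, so there are no further candidate keys.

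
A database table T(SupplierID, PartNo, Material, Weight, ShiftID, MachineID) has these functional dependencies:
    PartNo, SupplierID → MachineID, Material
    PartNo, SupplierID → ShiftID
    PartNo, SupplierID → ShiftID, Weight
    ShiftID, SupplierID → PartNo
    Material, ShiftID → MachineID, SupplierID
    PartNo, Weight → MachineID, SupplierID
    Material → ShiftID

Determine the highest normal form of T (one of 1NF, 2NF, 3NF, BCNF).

BCNF

Candidate keys: {Material}, {PartNo, SupplierID}, {PartNo, Weight}, {ShiftID, SupplierID}. Prime attributes: {Material, PartNo, ShiftID, SupplierID, Weight}.
The left-hand side of every FD is a superkey, so BCNF is satisfied.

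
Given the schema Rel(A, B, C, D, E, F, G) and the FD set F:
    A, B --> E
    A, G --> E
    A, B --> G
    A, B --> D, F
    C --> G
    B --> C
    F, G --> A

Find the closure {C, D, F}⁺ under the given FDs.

Start with {C, D, F}.
C --> G applies; add {G} → now {C, D, F, G}.
F, G --> A applies; add {A} → now {A, C, D, F, G}.
A, G --> E applies; add {E} → now {A, C, D, E, F, G}.
No further FD applies.

{A, C, D, E, F, G}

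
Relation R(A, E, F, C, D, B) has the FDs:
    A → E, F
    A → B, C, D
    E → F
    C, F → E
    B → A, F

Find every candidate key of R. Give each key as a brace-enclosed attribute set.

{A}⁺ = {A, B, C, D, E, F}, which is every attribute, so {A} is a candidate key.
{B}⁺ = {A, B, C, D, E, F}, which is every attribute, so {B} is a candidate key.
No proper subset of any of these is a key, and no other minimal superkey exists.

{A}, {B}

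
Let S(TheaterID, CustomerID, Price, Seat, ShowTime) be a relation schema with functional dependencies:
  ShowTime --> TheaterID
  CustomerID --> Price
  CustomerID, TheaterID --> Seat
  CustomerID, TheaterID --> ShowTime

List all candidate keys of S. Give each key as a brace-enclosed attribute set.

Attributes never on any right-hand side: {CustomerID} — every candidate key must contain it.
{CustomerID, ShowTime} is a candidate key since {CustomerID, ShowTime}⁺ = {CustomerID, Price, Seat, ShowTime, TheaterID} covers every attribute.
{CustomerID, TheaterID} is a candidate key since {CustomerID, TheaterID}⁺ = {CustomerID, Price, Seat, ShowTime, TheaterID} covers every attribute.
These are minimal and exhaustive — every other superkey contains one of them.

{CustomerID, ShowTime}, {CustomerID, TheaterID}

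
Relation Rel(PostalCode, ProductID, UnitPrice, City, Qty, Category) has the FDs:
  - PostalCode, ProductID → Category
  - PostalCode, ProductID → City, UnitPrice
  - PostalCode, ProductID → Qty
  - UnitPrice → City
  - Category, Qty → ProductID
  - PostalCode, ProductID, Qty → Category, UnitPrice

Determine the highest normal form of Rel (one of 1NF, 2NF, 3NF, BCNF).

2NF

Candidate keys: {Category, PostalCode, Qty}, {PostalCode, ProductID}. Prime attributes: {Category, PostalCode, ProductID, Qty}.
UnitPrice → City: {UnitPrice}⁺ = {City, UnitPrice}, which is not all of the attributes, so the left side is not a superkey — BCNF is violated.
UnitPrice → City has non-prime {City} on the right and a non-superkey on the left, so 3NF fails.
No non-prime attribute depends on a proper subset of any candidate key, so 2NF holds.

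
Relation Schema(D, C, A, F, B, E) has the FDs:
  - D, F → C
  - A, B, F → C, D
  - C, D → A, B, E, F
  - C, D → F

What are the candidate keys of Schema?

Closure of {C, D} is {A, B, C, D, E, F}, the whole schema; {C, D} is a candidate key.
Closure of {D, F} is {A, B, C, D, E, F}, the whole schema; {D, F} is a candidate key.
Closure of {A, B, F} is {A, B, C, D, E, F}, the whole schema; {A, B, F} is a candidate key.
Any other superkey properly contains one of these, so there are no further candidate keys.

{A, B, F}, {C, D}, {D, F}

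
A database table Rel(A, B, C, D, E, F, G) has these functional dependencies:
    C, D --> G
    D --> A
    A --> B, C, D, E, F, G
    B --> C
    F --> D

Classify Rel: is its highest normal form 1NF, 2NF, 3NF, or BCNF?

2NF

Candidate keys: {A}, {D}, {F}. Prime attributes: {A, D, F}.
For B --> C we have {B}⁺ = {B, C}; {B} is not a superkey, so BCNF fails.
Because {C} is non-prime and the left side of B --> C is not a superkey, the relation is not in 3NF.
All keys have size 1, which rules out partial dependencies — 2NF is satisfied.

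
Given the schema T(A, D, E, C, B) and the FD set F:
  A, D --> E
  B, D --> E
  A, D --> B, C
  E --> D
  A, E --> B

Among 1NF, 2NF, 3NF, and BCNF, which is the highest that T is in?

3NF

Candidate keys: {A, D}, {A, E}. Prime attributes: {A, D, E}.
B, D --> E: {B, D}⁺ = {B, D, E}, which is not all of the attributes, so the left side is not a superkey — BCNF is violated.
But every attribute on its right side ({E}) is prime, and the same holds for every other non-superkey FD, so 3NF still holds.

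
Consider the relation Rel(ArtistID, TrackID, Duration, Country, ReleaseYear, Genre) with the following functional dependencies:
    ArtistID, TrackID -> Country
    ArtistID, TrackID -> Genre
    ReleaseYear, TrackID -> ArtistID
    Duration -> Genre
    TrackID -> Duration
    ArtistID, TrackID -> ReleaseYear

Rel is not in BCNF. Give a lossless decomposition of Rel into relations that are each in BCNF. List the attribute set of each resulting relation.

{ArtistID, Country, ReleaseYear, TrackID}; {Duration, Genre}; {Duration, TrackID}

Candidate keys of the original relation: {ArtistID, TrackID}, {ReleaseYear, TrackID}.
{ArtistID, Country, Duration, Genre, ReleaseYear, TrackID}: {Duration} determines {Duration, Genre} here but is not a superkey — split on Duration -> Genre, giving {Duration, Genre} and {ArtistID, Country, Duration, ReleaseYear, TrackID}.
{Duration, Genre} has no BCNF violation.
{ArtistID, Country, Duration, ReleaseYear, TrackID}: {TrackID} determines {Duration, TrackID} here but is not a superkey — split on TrackID -> Duration, giving {Duration, TrackID} and {ArtistID, Country, ReleaseYear, TrackID}.
{Duration, TrackID} has no BCNF violation.
{ArtistID, Country, ReleaseYear, TrackID} has no BCNF violation.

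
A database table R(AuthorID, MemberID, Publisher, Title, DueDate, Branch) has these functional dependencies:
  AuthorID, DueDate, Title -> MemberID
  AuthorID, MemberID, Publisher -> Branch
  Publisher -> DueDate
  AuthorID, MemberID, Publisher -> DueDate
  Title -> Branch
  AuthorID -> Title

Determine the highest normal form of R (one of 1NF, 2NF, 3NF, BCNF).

Candidate key: {AuthorID, Publisher}. Prime attributes: {AuthorID, Publisher}.
For AuthorID, DueDate, Title -> MemberID we have {AuthorID, DueDate, Title}⁺ = {AuthorID, Branch, DueDate, MemberID, Title}; {AuthorID, DueDate, Title} is not a superkey, so BCNF fails.
Because {MemberID} is non-prime and the left side of AuthorID, DueDate, Title -> MemberID is not a superkey, the relation is not in 3NF.
The proper key subset {AuthorID} of {AuthorID, Publisher} determines non-prime {Branch, Title}, so the relation is not even in 2NF.

1NF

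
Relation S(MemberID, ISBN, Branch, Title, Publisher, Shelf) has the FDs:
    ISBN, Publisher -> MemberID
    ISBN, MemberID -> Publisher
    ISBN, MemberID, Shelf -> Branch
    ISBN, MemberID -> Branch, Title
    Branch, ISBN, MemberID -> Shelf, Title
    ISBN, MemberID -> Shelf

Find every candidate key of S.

{ISBN, MemberID}, {ISBN, Publisher}

No FD produces {ISBN}, so it must be in every candidate key.
{ISBN, MemberID}⁺ = {Branch, ISBN, MemberID, Publisher, Shelf, Title} — all of the relation — so {ISBN, MemberID} is a candidate key.
{ISBN, Publisher}⁺ = {Branch, ISBN, MemberID, Publisher, Shelf, Title} — all of the relation — so {ISBN, Publisher} is a candidate key.
No proper subset of any of these is a key, and no other minimal superkey exists.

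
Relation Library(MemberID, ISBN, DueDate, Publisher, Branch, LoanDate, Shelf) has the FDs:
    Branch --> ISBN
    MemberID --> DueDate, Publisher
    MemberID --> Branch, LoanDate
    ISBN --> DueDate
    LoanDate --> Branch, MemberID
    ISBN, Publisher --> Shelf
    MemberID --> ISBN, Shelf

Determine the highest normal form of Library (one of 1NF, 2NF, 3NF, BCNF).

2NF

Candidate keys: {LoanDate}, {MemberID}. Prime attributes: {LoanDate, MemberID}.
Branch --> ISBN: {Branch}⁺ = {Branch, DueDate, ISBN}, which is not all of the attributes, so the left side is not a superkey — BCNF is violated.
Branch --> ISBN determines the non-prime attribute {ISBN} from a non-superkey — 3NF is violated.
Every candidate key is a single attribute, so no partial dependency is possible; 2NF holds.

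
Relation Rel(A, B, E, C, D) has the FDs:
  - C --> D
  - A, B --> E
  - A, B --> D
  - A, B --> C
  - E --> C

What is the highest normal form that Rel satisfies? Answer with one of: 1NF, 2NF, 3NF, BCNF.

Candidate key: {A, B}. Prime attributes: {A, B}.
C --> D: {C}⁺ = {C, D}, which is not all of the attributes, so the left side is not a superkey — BCNF is violated.
Because {D} is non-prime and the left side of C --> D is not a superkey, the relation is not in 3NF.
Checking every proper subset of each key, none determines a non-prime attribute — 2NF is satisfied.

2NF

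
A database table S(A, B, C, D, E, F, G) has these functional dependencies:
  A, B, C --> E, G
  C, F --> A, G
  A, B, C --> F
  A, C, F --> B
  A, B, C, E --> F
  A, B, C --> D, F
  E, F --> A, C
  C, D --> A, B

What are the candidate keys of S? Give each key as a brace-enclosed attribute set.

{A, B, C}, {C, D}, {C, F}, {E, F}

Closure of {C, D} is {A, B, C, D, E, F, G}, the whole schema; {C, D} is a candidate key.
Closure of {C, F} is {A, B, C, D, E, F, G}, the whole schema; {C, F} is a candidate key.
Closure of {E, F} is {A, B, C, D, E, F, G}, the whole schema; {E, F} is a candidate key.
Closure of {A, B, C} is {A, B, C, D, E, F, G}, the whole schema; {A, B, C} is a candidate key.
These are minimal and exhaustive — every other superkey contains one of them.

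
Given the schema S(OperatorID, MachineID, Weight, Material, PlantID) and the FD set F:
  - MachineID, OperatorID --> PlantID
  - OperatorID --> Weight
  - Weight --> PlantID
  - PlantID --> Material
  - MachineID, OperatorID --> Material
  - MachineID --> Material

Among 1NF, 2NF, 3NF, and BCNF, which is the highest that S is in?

1NF

Candidate key: {MachineID, OperatorID}. Prime attributes: {MachineID, OperatorID}.
OperatorID --> Weight breaks BCNF: {OperatorID}⁺ = {Material, OperatorID, PlantID, Weight}, so {OperatorID} is not a superkey.
OperatorID --> Weight determines the non-prime attribute {Weight} from a non-superkey — 3NF is violated.
The proper key subset {MachineID} of {MachineID, OperatorID} determines non-prime {Material}, so the relation is not even in 2NF.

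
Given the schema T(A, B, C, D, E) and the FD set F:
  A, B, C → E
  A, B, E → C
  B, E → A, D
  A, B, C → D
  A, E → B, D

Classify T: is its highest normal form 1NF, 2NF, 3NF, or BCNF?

Candidate keys: {A, B, C}, {A, E}, {B, E}. Prime attributes: {A, B, C, E}.
Every FD has a superkey on the left, so the relation is in BCNF.

BCNF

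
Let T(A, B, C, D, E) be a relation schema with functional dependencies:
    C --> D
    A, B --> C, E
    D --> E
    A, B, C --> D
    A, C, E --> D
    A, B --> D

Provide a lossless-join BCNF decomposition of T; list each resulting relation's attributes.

Candidate key of the original relation: {A, B}.
Within {A, B, C, D, E}: {C}⁺ ∩ {A, B, C, D, E} = {C, D, E}, not the whole set, so C --> D, E violates BCNF; decompose into {C, D, E} and {A, B, C}.
Within {C, D, E}: {D}⁺ ∩ {C, D, E} = {D, E}, not the whole set, so D --> E violates BCNF; decompose into {D, E} and {C, D}.
{D, E}: every determinant is a superkey — BCNF.
{C, D}: every determinant is a superkey — BCNF.
{A, B, C}: every determinant is a superkey — BCNF.

{A, B, C}; {C, D}; {D, E}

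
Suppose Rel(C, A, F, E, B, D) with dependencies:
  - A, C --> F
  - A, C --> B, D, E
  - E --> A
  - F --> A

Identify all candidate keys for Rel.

No FD produces {C}, so it must be in every candidate key.
{A, C} is a candidate key since {A, C}⁺ = {A, B, C, D, E, F} covers every attribute.
{C, E} is a candidate key since {C, E}⁺ = {A, B, C, D, E, F} covers every attribute.
{C, F} is a candidate key since {C, F}⁺ = {A, B, C, D, E, F} covers every attribute.
These are minimal and exhaustive — every other superkey contains one of them.

{A, C}, {C, E}, {C, F}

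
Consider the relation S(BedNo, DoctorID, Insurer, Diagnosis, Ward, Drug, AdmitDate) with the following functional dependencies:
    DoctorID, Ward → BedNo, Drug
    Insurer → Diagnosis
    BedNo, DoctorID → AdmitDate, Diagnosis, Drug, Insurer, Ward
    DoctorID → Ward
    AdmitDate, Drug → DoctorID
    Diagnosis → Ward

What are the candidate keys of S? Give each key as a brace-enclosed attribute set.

{DoctorID} is a candidate key since {DoctorID}⁺ = {AdmitDate, BedNo, Diagnosis, DoctorID, Drug, Insurer, Ward} covers every attribute.
{AdmitDate, Drug} is a candidate key since {AdmitDate, Drug}⁺ = {AdmitDate, BedNo, Diagnosis, DoctorID, Drug, Insurer, Ward} covers every attribute.
Any other superkey properly contains one of these, so there are no further candidate keys.

{AdmitDate, Drug}, {DoctorID}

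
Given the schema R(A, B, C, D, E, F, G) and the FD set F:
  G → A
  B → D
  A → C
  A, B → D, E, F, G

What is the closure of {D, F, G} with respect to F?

{A, C, D, F, G}

Start with {D, F, G}.
G → A applies; add {A} → now {A, D, F, G}.
A → C applies; add {C} → now {A, C, D, F, G}.
No further FD applies.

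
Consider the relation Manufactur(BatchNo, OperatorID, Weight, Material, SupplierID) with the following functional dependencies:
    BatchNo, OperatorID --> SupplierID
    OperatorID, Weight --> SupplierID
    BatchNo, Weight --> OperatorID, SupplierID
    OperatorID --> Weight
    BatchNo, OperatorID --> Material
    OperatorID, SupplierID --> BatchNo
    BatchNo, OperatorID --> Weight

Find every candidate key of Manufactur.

{BatchNo, Weight}, {OperatorID}

{OperatorID} is a candidate key since {OperatorID}⁺ = {BatchNo, Material, OperatorID, SupplierID, Weight} covers every attribute.
{BatchNo, Weight} is a candidate key since {BatchNo, Weight}⁺ = {BatchNo, Material, OperatorID, SupplierID, Weight} covers every attribute.
Any other superkey properly contains one of these, so there are no further candidate keys.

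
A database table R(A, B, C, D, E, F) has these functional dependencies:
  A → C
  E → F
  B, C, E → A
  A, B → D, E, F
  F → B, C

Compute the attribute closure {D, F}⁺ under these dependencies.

{B, C, D, F}

Start with {D, F}.
F → B, C applies; add {B, C} → now {B, C, D, F}.
No further FD applies.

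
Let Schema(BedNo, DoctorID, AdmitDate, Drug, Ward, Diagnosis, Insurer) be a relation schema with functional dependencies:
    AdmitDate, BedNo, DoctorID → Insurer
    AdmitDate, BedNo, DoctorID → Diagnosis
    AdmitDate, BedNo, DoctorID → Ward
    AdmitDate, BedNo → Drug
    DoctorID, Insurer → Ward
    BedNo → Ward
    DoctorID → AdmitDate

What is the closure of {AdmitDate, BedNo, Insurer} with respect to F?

{AdmitDate, BedNo, Drug, Insurer, Ward}

Start with {AdmitDate, BedNo, Insurer}.
AdmitDate, BedNo → Drug applies; add {Drug} → now {AdmitDate, BedNo, Drug, Insurer}.
BedNo → Ward applies; add {Ward} → now {AdmitDate, BedNo, Drug, Insurer, Ward}.
No further FD applies.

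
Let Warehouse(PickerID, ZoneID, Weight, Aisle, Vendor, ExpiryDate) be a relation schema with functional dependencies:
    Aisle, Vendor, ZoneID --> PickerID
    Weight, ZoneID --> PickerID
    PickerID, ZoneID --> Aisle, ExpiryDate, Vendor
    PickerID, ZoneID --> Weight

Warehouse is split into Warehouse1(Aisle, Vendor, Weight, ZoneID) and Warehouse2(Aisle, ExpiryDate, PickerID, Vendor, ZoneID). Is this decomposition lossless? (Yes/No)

The shared attributes are {Aisle, Vendor, ZoneID} and {Aisle, Vendor, ZoneID}⁺ = {Aisle, ExpiryDate, PickerID, Vendor, Weight, ZoneID}.
Since Warehouse1 ⊆ {Aisle, ExpiryDate, PickerID, Vendor, Weight, ZoneID}, the intersection is a superkey of Warehouse1; the decomposition is lossless.

Yes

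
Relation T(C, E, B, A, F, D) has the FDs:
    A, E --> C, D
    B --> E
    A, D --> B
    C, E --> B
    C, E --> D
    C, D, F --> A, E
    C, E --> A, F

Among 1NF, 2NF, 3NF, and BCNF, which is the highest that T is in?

Candidate keys: {A, B}, {A, D}, {A, E}, {B, C}, {C, D, F}, {C, E}. Prime attributes: {A, B, C, D, E, F}.
B --> E breaks BCNF: {B}⁺ = {B, E}, so {B} is not a superkey.
Since {E} ⊆ prime attributes and every other non-superkey FD also has a prime right side, the schema is in 3NF.

3NF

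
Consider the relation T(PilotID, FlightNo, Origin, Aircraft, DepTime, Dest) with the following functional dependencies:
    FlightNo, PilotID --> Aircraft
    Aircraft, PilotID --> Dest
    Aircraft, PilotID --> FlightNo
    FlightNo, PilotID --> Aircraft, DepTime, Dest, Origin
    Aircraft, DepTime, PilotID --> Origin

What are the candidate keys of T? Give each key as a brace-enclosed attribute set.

No FD produces {PilotID}, so it must be in every candidate key.
{Aircraft, PilotID} is a candidate key since {Aircraft, PilotID}⁺ = {Aircraft, DepTime, Dest, FlightNo, Origin, PilotID} covers every attribute.
{FlightNo, PilotID} is a candidate key since {FlightNo, PilotID}⁺ = {Aircraft, DepTime, Dest, FlightNo, Origin, PilotID} covers every attribute.
Any other superkey properly contains one of these, so there are no further candidate keys.

{Aircraft, PilotID}, {FlightNo, PilotID}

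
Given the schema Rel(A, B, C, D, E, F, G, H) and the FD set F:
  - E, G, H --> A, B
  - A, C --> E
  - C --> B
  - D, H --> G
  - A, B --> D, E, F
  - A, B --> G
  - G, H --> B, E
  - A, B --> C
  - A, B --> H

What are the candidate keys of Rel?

{A, B} is a candidate key since {A, B}⁺ = {A, B, C, D, E, F, G, H} covers every attribute.
{A, C} is a candidate key since {A, C}⁺ = {A, B, C, D, E, F, G, H} covers every attribute.
{D, H} is a candidate key since {D, H}⁺ = {A, B, C, D, E, F, G, H} covers every attribute.
{G, H} is a candidate key since {G, H}⁺ = {A, B, C, D, E, F, G, H} covers every attribute.
No proper subset of any of these is a key, and no other minimal superkey exists.

{A, B}, {A, C}, {D, H}, {G, H}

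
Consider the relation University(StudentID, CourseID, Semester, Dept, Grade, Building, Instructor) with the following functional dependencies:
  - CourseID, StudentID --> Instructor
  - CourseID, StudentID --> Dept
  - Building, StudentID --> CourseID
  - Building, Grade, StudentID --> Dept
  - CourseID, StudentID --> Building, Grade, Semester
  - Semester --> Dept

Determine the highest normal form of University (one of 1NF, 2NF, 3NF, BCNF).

2NF

Candidate keys: {Building, StudentID}, {CourseID, StudentID}. Prime attributes: {Building, CourseID, StudentID}.
Semester --> Dept breaks BCNF: {Semester}⁺ = {Dept, Semester}, so {Semester} is not a superkey.
Because {Dept} is non-prime and the left side of Semester --> Dept is not a superkey, the relation is not in 3NF.
No non-prime attribute depends on a proper subset of any candidate key, so 2NF holds.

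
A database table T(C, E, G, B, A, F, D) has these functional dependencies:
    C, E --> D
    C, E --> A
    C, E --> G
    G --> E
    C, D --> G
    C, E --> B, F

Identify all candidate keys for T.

{C, D}, {C, E}, {C, G}

No FD produces {C}, so it must be in every candidate key.
{C, D}⁺ = {A, B, C, D, E, F, G} — all of the relation — so {C, D} is a candidate key.
{C, E}⁺ = {A, B, C, D, E, F, G} — all of the relation — so {C, E} is a candidate key.
{C, G}⁺ = {A, B, C, D, E, F, G} — all of the relation — so {C, G} is a candidate key.
These are minimal and exhaustive — every other superkey contains one of them.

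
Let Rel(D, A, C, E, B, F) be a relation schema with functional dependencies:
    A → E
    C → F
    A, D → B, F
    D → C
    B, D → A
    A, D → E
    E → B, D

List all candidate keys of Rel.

{A}, {B, D}, {E}

{A} is a candidate key since {A}⁺ = {A, B, C, D, E, F} covers every attribute.
{E} is a candidate key since {E}⁺ = {A, B, C, D, E, F} covers every attribute.
{B, D} is a candidate key since {B, D}⁺ = {A, B, C, D, E, F} covers every attribute.
These are minimal and exhaustive — every other superkey contains one of them.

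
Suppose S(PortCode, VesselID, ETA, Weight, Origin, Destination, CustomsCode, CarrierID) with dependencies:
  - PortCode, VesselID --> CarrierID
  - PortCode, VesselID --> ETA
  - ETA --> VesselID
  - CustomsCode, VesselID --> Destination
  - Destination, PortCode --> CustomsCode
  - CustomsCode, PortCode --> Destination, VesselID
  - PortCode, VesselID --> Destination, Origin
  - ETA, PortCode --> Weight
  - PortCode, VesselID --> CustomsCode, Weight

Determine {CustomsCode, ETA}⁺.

Start with {CustomsCode, ETA}.
ETA --> VesselID applies; add {VesselID} → now {CustomsCode, ETA, VesselID}.
CustomsCode, VesselID --> Destination applies; add {Destination} → now {CustomsCode, Destination, ETA, VesselID}.
No further FD applies.

{CustomsCode, Destination, ETA, VesselID}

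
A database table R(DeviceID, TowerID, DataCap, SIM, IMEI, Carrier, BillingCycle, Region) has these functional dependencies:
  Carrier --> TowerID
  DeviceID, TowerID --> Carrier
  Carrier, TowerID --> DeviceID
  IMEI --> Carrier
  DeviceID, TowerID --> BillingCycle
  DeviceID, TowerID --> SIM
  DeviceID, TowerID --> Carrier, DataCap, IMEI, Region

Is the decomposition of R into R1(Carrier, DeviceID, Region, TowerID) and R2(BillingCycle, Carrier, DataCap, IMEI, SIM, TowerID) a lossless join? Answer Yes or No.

Yes

R1 ∩ R2 = {Carrier, TowerID}; its closure under F is {BillingCycle, Carrier, DataCap, DeviceID, IMEI, Region, SIM, TowerID}.
Since R1 ⊆ {BillingCycle, Carrier, DataCap, DeviceID, IMEI, Region, SIM, TowerID}, the intersection is a superkey of R1; the decomposition is lossless.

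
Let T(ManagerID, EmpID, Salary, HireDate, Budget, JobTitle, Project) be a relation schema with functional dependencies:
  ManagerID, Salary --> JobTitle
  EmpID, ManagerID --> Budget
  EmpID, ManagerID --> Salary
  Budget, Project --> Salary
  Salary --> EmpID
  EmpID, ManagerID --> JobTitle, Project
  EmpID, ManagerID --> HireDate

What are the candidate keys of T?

{Budget, ManagerID, Project}, {EmpID, ManagerID}, {ManagerID, Salary}

Attributes never on any right-hand side: {ManagerID} — every candidate key must contain it.
{EmpID, ManagerID}⁺ = {Budget, EmpID, HireDate, JobTitle, ManagerID, Project, Salary}, which is every attribute, so {EmpID, ManagerID} is a candidate key.
{ManagerID, Salary}⁺ = {Budget, EmpID, HireDate, JobTitle, ManagerID, Project, Salary}, which is every attribute, so {ManagerID, Salary} is a candidate key.
{Budget, ManagerID, Project}⁺ = {Budget, EmpID, HireDate, JobTitle, ManagerID, Project, Salary}, which is every attribute, so {Budget, ManagerID, Project} is a candidate key.
These are minimal and exhaustive — every other superkey contains one of them.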